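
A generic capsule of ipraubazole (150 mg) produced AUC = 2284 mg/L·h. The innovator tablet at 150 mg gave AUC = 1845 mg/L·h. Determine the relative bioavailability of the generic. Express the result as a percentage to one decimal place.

F_rel = 123.8%

F_rel = (AUC_test/D_test) / (AUC_ref/D_ref)
      = (2284/150) / (1845/150)
      = 15.2267 / 12.3 = 1.2379 = 123.79%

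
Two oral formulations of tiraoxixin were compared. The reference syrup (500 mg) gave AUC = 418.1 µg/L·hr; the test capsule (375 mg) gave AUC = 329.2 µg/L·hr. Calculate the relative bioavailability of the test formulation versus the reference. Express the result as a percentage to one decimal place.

F_rel = (AUC_test/D_test) / (AUC_ref/D_ref)
      = (329.2/375) / (418.1/500)
      = 0.877867 / 0.8362 = 1.0498 = 104.98%

F_rel = 105.0%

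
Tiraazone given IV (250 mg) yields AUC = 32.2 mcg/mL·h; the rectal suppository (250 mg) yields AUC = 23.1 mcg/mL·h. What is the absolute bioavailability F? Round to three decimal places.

F = 0.717

F = (AUC_ev / D_ev) / (AUC_iv / D_iv)
  = (23.1/250) / (32.2/250)
  = 0.0924 / 0.1288 = 0.7174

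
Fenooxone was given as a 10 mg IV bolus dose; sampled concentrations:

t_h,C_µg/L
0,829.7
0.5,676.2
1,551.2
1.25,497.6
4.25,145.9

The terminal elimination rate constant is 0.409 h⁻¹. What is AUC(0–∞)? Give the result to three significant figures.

Trapezoidal AUC_0→4.25:
  [0→0.5]: (829.7+676.2)/2 × 0.5 = 376.475
  [0.5→1]: (676.2+551.2)/2 × 0.5 = 306.85
  [1→1.25]: (551.2+497.6)/2 × 0.25 = 131.1
  [1.25→4.25]: (497.6+145.9)/2 × 3 = 965.25
  Sum = 1779.675 µg/L·h
Extrapolated tail: C_last / k_e = 145.9 / 0.409 = 356.724
AUC_0→∞ = 1779.675 + 356.724 = 2136.399 µg/L·h

AUC = 2140 µg/L·h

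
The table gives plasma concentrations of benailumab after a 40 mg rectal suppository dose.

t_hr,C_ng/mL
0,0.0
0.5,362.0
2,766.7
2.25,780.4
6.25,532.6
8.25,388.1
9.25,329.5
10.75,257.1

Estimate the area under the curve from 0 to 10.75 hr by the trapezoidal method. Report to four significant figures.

Trapezoidal AUC_0→10.75:
  [0→0.5]: (0.0+362.0)/2 × 0.5 = 90.5
  [0.5→2]: (362.0+766.7)/2 × 1.5 = 846.525
  [2→2.25]: (766.7+780.4)/2 × 0.25 = 193.3875
  [2.25→6.25]: (780.4+532.6)/2 × 4 = 2626.0
  [6.25→8.25]: (532.6+388.1)/2 × 2 = 920.7
  [8.25→9.25]: (388.1+329.5)/2 × 1 = 358.8
  [9.25→10.75]: (329.5+257.1)/2 × 1.5 = 439.95
  Sum = 5475.8625 ng/mL·hr

AUC = 5476 ng/mL·hr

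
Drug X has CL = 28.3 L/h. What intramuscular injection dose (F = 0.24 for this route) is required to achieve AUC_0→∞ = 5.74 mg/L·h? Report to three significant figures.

Dose = 677 mg

Dose = CL × AUC_0→∞ / F
     = 28.3 × 5.74 / 0.24 = 676.842 mg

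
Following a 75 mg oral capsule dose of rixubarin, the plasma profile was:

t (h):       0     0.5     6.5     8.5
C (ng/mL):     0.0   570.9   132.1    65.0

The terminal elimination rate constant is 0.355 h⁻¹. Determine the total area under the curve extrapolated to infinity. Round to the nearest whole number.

Trapezoidal AUC_0→8.5:
  [0→0.5]: (0.0+570.9)/2 × 0.5 = 142.725
  [0.5→6.5]: (570.9+132.1)/2 × 6 = 2109.0
  [6.5→8.5]: (132.1+65.0)/2 × 2 = 197.1
  Sum = 2448.825 ng/mL·h
Extrapolated tail: C_last / k_e = 65.0 / 0.355 = 183.099
AUC_0→∞ = 2448.825 + 183.099 = 2631.924 ng/mL·h

AUC = 2632 ng/mL·h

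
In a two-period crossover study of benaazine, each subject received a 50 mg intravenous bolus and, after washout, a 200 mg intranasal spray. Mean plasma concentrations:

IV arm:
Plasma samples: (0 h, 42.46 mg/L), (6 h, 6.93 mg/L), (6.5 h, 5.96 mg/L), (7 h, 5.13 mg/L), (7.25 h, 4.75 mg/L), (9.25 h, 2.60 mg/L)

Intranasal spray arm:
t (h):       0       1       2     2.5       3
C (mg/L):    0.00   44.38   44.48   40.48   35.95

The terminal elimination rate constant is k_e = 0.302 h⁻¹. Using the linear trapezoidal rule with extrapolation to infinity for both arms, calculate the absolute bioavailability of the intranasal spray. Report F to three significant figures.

Trapezoidal AUC_0→9.25 (IV):
  [0→6]: (42.46+6.93)/2 × 6 = 148.17
  [6→6.5]: (6.93+5.96)/2 × 0.5 = 3.2225
  [6.5→7]: (5.96+5.13)/2 × 0.5 = 2.7725
  [7→7.25]: (5.13+4.75)/2 × 0.25 = 1.235
  [7.25→9.25]: (4.75+2.60)/2 × 2 = 7.35
  Sum = 162.75 mg/L·h
IV tail: 2.60/0.302 = 8.609; AUC_iv,0→∞ = 162.75 + 8.609 = 171.359 mg/L·h
Trapezoidal AUC_0→3 (intranasal spray):
  [0→1]: (0.00+44.38)/2 × 1 = 22.19
  [1→2]: (44.38+44.48)/2 × 1 = 44.43
  [2→2.5]: (44.48+40.48)/2 × 0.5 = 21.24
  [2.5→3]: (40.48+35.95)/2 × 0.5 = 19.1075
  Sum = 106.9675 mg/L·h
intranasal spray tail: 35.95/0.302 = 119.040; AUC_ev,0→∞ = 106.9675 + 119.040 = 226.0075 mg/L·h
F = (AUC_ev/D_ev)/(AUC_iv/D_iv) = (226.0075/200)/(171.359/50) = 1.1300375/3.42718 = 0.3297

F = 0.330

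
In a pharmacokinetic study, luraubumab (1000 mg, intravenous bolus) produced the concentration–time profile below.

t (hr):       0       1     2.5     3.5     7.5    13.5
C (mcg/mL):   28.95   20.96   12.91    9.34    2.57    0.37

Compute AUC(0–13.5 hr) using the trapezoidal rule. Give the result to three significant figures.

AUC = 94.1 mcg/mL·hr

Trapezoidal AUC_0→13.5:
  [0→1]: (28.95+20.96)/2 × 1 = 24.955
  [1→2.5]: (20.96+12.91)/2 × 1.5 = 25.4025
  [2.5→3.5]: (12.91+9.34)/2 × 1 = 11.125
  [3.5→7.5]: (9.34+2.57)/2 × 4 = 23.82
  [7.5→13.5]: (2.57+0.37)/2 × 6 = 8.82
  Sum = 94.1225 mcg/mL·hr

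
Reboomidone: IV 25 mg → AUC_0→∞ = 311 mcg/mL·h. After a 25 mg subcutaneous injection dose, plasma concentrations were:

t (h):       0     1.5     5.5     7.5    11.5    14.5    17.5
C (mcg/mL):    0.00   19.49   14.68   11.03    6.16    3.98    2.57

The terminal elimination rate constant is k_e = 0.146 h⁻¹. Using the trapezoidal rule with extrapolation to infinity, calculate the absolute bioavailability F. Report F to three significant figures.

Trapezoidal AUC_0→17.5 (subcutaneous injection):
  [0→1.5]: (0.00+19.49)/2 × 1.5 = 14.6175
  [1.5→5.5]: (19.49+14.68)/2 × 4 = 68.34
  [5.5→7.5]: (14.68+11.03)/2 × 2 = 25.71
  [7.5→11.5]: (11.03+6.16)/2 × 4 = 34.38
  [11.5→14.5]: (6.16+3.98)/2 × 3 = 15.21
  [14.5→17.5]: (3.98+2.57)/2 × 3 = 9.825
  Sum = 168.0825 mcg/mL·h
Tail: C_last/k_e = 2.57/0.146 = 17.603
AUC_0→∞ (subcutaneous injection) = 168.0825 + 17.603 = 185.6855 mcg/mL·h
F = (AUC_ev/D_ev)/(AUC_iv/D_iv) = (185.6855/25)/(311/25) = 7.42742/12.44 = 0.5971

F = 0.597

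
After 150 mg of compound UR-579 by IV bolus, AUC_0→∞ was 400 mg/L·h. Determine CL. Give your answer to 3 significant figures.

CL = 0.375 L/h

CL = Dose_iv / AUC_0→∞
   = 150 / 400 = 0.375 L/h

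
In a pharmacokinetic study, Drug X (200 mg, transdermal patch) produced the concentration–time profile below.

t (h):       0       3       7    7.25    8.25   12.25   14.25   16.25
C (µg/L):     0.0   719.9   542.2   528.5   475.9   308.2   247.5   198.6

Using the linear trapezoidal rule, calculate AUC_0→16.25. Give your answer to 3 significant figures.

AUC = 6810 µg/L·h

Trapezoidal AUC_0→16.25:
  [0→3]: (0.0+719.9)/2 × 3 = 1079.85
  [3→7]: (719.9+542.2)/2 × 4 = 2524.2
  [7→7.25]: (542.2+528.5)/2 × 0.25 = 133.8375
  [7.25→8.25]: (528.5+475.9)/2 × 1 = 502.2
  [8.25→12.25]: (475.9+308.2)/2 × 4 = 1568.2
  [12.25→14.25]: (308.2+247.5)/2 × 2 = 555.7
  [14.25→16.25]: (247.5+198.6)/2 × 2 = 446.1
  Sum = 6810.0875 µg/L·h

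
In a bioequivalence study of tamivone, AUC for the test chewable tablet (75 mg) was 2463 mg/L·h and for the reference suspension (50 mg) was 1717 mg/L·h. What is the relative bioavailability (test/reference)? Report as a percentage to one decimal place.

F_rel = 95.6%

F_rel = (AUC_test/D_test) / (AUC_ref/D_ref)
      = (2463/75) / (1717/50)
      = 32.84 / 34.34 = 0.9563 = 95.63%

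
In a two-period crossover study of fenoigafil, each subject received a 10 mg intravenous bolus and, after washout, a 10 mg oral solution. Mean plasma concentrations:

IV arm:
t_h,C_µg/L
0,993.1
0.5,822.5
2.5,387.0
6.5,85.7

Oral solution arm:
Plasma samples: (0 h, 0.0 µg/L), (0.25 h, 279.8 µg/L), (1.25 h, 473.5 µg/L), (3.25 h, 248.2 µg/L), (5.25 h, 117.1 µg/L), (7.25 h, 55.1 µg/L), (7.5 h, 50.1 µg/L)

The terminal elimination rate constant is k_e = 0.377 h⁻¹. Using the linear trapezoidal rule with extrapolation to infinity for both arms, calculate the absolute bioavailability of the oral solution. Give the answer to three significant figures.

Trapezoidal AUC_0→6.5 (IV):
  [0→0.5]: (993.1+822.5)/2 × 0.5 = 453.9
  [0.5→2.5]: (822.5+387.0)/2 × 2 = 1209.5
  [2.5→6.5]: (387.0+85.7)/2 × 4 = 945.4
  Sum = 2608.8 µg/L·h
IV tail: 85.7/0.377 = 227.321; AUC_iv,0→∞ = 2608.8 + 227.321 = 2836.121 µg/L·h
Trapezoidal AUC_0→7.5 (oral solution):
  [0→0.25]: (0.0+279.8)/2 × 0.25 = 34.975
  [0.25→1.25]: (279.8+473.5)/2 × 1 = 376.65
  [1.25→3.25]: (473.5+248.2)/2 × 2 = 721.7
  [3.25→5.25]: (248.2+117.1)/2 × 2 = 365.3
  [5.25→7.25]: (117.1+55.1)/2 × 2 = 172.2
  [7.25→7.5]: (55.1+50.1)/2 × 0.25 = 13.15
  Sum = 1683.975 µg/L·h
oral solution tail: 50.1/0.377 = 132.891; AUC_ev,0→∞ = 1683.975 + 132.891 = 1816.866 µg/L·h
F = (AUC_ev/D_ev)/(AUC_iv/D_iv) = (1816.866/10)/(2836.121/10) = 181.6866/283.6121 = 0.6406

F = 0.641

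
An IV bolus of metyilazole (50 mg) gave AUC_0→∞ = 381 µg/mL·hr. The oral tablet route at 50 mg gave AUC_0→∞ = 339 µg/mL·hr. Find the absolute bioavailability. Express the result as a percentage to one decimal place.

F = 89.0%

F = (AUC_ev / D_ev) / (AUC_iv / D_iv)
  = (339/50) / (381/50)
  = 6.78 / 7.62 = 0.8898
  = 88.98%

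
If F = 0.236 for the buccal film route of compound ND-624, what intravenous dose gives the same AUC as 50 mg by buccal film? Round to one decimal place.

D_iv = 11.8 mg

Systemic exposure from an extravascular dose = F × D_ev, so the equivalent IV dose is F × D_ev.
D_iv = F × D_ev = 0.236 × 50 = 11.8 mg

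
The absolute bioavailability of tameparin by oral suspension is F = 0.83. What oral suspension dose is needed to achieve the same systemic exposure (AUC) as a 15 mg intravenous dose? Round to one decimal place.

D_oral = 18.1 mg

For equal systemic exposure: F × D_ev = D_iv
D_ev = D_iv / F = 15 / 0.83 = 18.0723 mg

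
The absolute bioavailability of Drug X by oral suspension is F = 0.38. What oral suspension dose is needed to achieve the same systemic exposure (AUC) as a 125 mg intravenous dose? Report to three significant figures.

For equal systemic exposure: F × D_ev = D_iv
D_ev = D_iv / F = 125 / 0.38 = 328.947 mg

D_oral = 329 mg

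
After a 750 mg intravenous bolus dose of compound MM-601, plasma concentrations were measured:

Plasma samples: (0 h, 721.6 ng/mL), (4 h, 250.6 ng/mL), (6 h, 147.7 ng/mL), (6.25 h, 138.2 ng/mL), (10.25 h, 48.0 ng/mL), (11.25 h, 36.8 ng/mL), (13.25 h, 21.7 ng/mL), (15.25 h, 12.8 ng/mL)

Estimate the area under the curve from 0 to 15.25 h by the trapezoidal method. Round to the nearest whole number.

AUC = 2886 ng/mL·h

Trapezoidal AUC_0→15.25:
  [0→4]: (721.6+250.6)/2 × 4 = 1944.4
  [4→6]: (250.6+147.7)/2 × 2 = 398.3
  [6→6.25]: (147.7+138.2)/2 × 0.25 = 35.7375
  [6.25→10.25]: (138.2+48.0)/2 × 4 = 372.4
  [10.25→11.25]: (48.0+36.8)/2 × 1 = 42.4
  [11.25→13.25]: (36.8+21.7)/2 × 2 = 58.5
  [13.25→15.25]: (21.7+12.8)/2 × 2 = 34.5
  Sum = 2886.2375 ng/mL·h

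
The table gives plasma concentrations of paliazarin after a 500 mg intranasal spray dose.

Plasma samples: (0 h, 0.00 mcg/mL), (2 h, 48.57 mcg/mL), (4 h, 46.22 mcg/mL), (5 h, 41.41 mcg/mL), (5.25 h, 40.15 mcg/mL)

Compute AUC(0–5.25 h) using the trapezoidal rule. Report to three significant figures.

Trapezoidal AUC_0→5.25:
  [0→2]: (0.00+48.57)/2 × 2 = 48.57
  [2→4]: (48.57+46.22)/2 × 2 = 94.79
  [4→5]: (46.22+41.41)/2 × 1 = 43.815
  [5→5.25]: (41.41+40.15)/2 × 0.25 = 10.195
  Sum = 197.37 mcg/mL·h

AUC = 197 mcg/mL·h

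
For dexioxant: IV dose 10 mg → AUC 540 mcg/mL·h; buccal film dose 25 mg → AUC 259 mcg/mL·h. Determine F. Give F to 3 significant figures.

F = 0.192

F = (AUC_ev / D_ev) / (AUC_iv / D_iv)
  = (259/25) / (540/10)
  = 10.36 / 54 = 0.1919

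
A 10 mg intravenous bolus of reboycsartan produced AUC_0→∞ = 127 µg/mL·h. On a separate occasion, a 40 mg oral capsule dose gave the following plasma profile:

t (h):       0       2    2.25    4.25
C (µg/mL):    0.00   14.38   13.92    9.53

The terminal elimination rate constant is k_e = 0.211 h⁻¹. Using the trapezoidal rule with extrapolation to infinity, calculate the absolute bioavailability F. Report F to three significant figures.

F = 0.170

Trapezoidal AUC_0→4.25 (oral capsule):
  [0→2]: (0.00+14.38)/2 × 2 = 14.38
  [2→2.25]: (14.38+13.92)/2 × 0.25 = 3.5375
  [2.25→4.25]: (13.92+9.53)/2 × 2 = 23.45
  Sum = 41.3675 µg/mL·h
Tail: C_last/k_e = 9.53/0.211 = 45.166
AUC_0→∞ (oral capsule) = 41.3675 + 45.166 = 86.5335 µg/mL·h
F = (AUC_ev/D_ev)/(AUC_iv/D_iv) = (86.5335/40)/(127/10) = 2.1633375/12.7 = 0.1703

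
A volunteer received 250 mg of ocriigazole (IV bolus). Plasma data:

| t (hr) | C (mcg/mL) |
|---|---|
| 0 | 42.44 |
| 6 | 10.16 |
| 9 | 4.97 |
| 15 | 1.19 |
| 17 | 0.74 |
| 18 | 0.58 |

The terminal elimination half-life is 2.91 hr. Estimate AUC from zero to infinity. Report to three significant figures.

Trapezoidal AUC_0→18:
  [0→6]: (42.44+10.16)/2 × 6 = 157.8
  [6→9]: (10.16+4.97)/2 × 3 = 22.695
  [9→15]: (4.97+1.19)/2 × 6 = 18.48
  [15→17]: (1.19+0.74)/2 × 2 = 1.93
  [17→18]: (0.74+0.58)/2 × 1 = 0.66
  Sum = 201.565 mcg/mL·hr
k_e = ln2 / t½ = 0.693147 / 2.91 = 0.2382 hr^-1
Extrapolated tail: C_last / k_e = 0.58 / 0.2382 = 2.435
AUC_0→∞ = 201.565 + 2.435 = 204.0 mcg/mL·hr

AUC = 204 mcg/mL·hr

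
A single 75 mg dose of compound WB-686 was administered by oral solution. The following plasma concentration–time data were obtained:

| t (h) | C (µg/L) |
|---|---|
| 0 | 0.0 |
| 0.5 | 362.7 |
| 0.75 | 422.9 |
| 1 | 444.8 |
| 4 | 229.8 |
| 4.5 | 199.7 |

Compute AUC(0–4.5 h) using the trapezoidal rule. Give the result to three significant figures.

AUC = 1420 µg/L·h

Trapezoidal AUC_0→4.5:
  [0→0.5]: (0.0+362.7)/2 × 0.5 = 90.675
  [0.5→0.75]: (362.7+422.9)/2 × 0.25 = 98.2
  [0.75→1]: (422.9+444.8)/2 × 0.25 = 108.4625
  [1→4]: (444.8+229.8)/2 × 3 = 1011.9
  [4→4.5]: (229.8+199.7)/2 × 0.5 = 107.375
  Sum = 1416.6125 µg/L·h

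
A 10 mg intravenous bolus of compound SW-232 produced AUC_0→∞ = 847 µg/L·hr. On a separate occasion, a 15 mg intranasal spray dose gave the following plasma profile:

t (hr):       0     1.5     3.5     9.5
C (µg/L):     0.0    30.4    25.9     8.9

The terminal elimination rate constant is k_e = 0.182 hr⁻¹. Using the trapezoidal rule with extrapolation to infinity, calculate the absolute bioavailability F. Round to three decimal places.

F = 0.183

Trapezoidal AUC_0→9.5 (intranasal spray):
  [0→1.5]: (0.0+30.4)/2 × 1.5 = 22.8
  [1.5→3.5]: (30.4+25.9)/2 × 2 = 56.3
  [3.5→9.5]: (25.9+8.9)/2 × 6 = 104.4
  Sum = 183.5 µg/L·hr
Tail: C_last/k_e = 8.9/0.182 = 48.901
AUC_0→∞ (intranasal spray) = 183.5 + 48.901 = 232.401 µg/L·hr
F = (AUC_ev/D_ev)/(AUC_iv/D_iv) = (232.401/15)/(847/10) = 15.4934/84.7 = 0.1829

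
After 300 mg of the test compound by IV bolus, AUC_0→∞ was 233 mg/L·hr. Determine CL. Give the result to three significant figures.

CL = 1.29 L/hr

CL = Dose_iv / AUC_0→∞
   = 300 / 233 = 1.28755 L/hr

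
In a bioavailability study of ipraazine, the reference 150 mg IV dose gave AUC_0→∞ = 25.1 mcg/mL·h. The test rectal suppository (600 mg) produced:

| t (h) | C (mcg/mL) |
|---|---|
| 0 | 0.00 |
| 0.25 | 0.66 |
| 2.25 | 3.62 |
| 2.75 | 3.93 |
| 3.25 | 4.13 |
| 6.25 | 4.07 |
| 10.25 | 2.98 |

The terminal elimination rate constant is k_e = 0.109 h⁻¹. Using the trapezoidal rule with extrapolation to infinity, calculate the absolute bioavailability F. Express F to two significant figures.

F = 0.62

Trapezoidal AUC_0→10.25 (rectal suppository):
  [0→0.25]: (0.00+0.66)/2 × 0.25 = 0.0825
  [0.25→2.25]: (0.66+3.62)/2 × 2 = 4.28
  [2.25→2.75]: (3.62+3.93)/2 × 0.5 = 1.8875
  [2.75→3.25]: (3.93+4.13)/2 × 0.5 = 2.015
  [3.25→6.25]: (4.13+4.07)/2 × 3 = 12.3
  [6.25→10.25]: (4.07+2.98)/2 × 4 = 14.1
  Sum = 34.665 mcg/mL·h
Tail: C_last/k_e = 2.98/0.109 = 27.339
AUC_0→∞ (rectal suppository) = 34.665 + 27.339 = 62.004 mcg/mL·h
F = (AUC_ev/D_ev)/(AUC_iv/D_iv) = (62.004/600)/(25.1/150) = 0.10334/0.167333 = 0.6176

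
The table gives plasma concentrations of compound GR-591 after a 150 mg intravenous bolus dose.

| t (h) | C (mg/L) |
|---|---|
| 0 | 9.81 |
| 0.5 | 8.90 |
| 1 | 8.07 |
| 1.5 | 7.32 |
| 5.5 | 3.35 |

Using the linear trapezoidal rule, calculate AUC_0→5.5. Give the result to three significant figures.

Trapezoidal AUC_0→5.5:
  [0→0.5]: (9.81+8.90)/2 × 0.5 = 4.6775
  [0.5→1]: (8.90+8.07)/2 × 0.5 = 4.2425
  [1→1.5]: (8.07+7.32)/2 × 0.5 = 3.8475
  [1.5→5.5]: (7.32+3.35)/2 × 4 = 21.34
  Sum = 34.1075 mg/L·h

AUC = 34.1 mg/L·h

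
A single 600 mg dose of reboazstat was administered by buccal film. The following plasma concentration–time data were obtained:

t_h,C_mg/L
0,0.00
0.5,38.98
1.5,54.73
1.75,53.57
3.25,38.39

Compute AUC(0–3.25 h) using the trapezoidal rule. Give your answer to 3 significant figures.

AUC = 139 mg/L·h

Trapezoidal AUC_0→3.25:
  [0→0.5]: (0.00+38.98)/2 × 0.5 = 9.745
  [0.5→1.5]: (38.98+54.73)/2 × 1 = 46.855
  [1.5→1.75]: (54.73+53.57)/2 × 0.25 = 13.5375
  [1.75→3.25]: (53.57+38.39)/2 × 1.5 = 68.97
  Sum = 139.1075 mg/L·h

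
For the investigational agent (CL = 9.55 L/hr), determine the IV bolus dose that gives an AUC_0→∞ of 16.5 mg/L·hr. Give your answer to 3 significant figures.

Dose = 158 mg

Dose_iv = CL × AUC_0→∞
     = 9.55 × 16.5 = 157.575 mg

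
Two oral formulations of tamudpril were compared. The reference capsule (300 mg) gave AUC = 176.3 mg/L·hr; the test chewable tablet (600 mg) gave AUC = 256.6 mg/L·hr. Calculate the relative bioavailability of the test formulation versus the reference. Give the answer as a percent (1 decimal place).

F_rel = 72.8%

F_rel = (AUC_test/D_test) / (AUC_ref/D_ref)
      = (256.6/600) / (176.3/300)
      = 0.427667 / 0.587667 = 0.7277 = 72.77%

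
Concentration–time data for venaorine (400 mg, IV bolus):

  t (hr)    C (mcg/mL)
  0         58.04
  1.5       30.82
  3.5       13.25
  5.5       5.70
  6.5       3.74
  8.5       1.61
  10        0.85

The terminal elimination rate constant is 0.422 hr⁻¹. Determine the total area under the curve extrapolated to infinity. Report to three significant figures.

AUC = 144 mcg/mL·hr

Trapezoidal AUC_0→10:
  [0→1.5]: (58.04+30.82)/2 × 1.5 = 66.645
  [1.5→3.5]: (30.82+13.25)/2 × 2 = 44.07
  [3.5→5.5]: (13.25+5.70)/2 × 2 = 18.95
  [5.5→6.5]: (5.70+3.74)/2 × 1 = 4.72
  [6.5→8.5]: (3.74+1.61)/2 × 2 = 5.35
  [8.5→10]: (1.61+0.85)/2 × 1.5 = 1.845
  Sum = 141.58 mcg/mL·hr
Extrapolated tail: C_last / k_e = 0.85 / 0.422 = 2.014
AUC_0→∞ = 141.58 + 2.014 = 143.594 mcg/mL·hr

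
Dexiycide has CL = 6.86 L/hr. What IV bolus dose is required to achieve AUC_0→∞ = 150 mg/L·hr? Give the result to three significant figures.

Dose = 1030 mg

Dose_iv = CL × AUC_0→∞
     = 6.86 × 150 = 1029 mg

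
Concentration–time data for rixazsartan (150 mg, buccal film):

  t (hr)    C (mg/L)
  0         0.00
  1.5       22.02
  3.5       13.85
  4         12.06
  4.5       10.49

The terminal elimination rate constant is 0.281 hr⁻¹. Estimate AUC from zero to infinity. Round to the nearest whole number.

AUC = 102 mg/L·hr

Trapezoidal AUC_0→4.5:
  [0→1.5]: (0.00+22.02)/2 × 1.5 = 16.515
  [1.5→3.5]: (22.02+13.85)/2 × 2 = 35.87
  [3.5→4]: (13.85+12.06)/2 × 0.5 = 6.4775
  [4→4.5]: (12.06+10.49)/2 × 0.5 = 5.6375
  Sum = 64.5 mg/L·hr
Extrapolated tail: C_last / k_e = 10.49 / 0.281 = 37.331
AUC_0→∞ = 64.5 + 37.331 = 101.831 mg/L·hr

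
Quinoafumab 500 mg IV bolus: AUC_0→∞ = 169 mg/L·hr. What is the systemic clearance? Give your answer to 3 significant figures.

CL = 2.96 L/hr

CL = Dose_iv / AUC_0→∞
   = 500 / 169 = 2.95858 L/hr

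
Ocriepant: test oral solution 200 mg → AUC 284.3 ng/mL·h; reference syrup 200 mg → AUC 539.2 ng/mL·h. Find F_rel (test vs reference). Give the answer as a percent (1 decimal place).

F_rel = 52.7%

F_rel = (AUC_test/D_test) / (AUC_ref/D_ref)
      = (284.3/200) / (539.2/200)
      = 1.4215 / 2.696 = 0.5273 = 52.73%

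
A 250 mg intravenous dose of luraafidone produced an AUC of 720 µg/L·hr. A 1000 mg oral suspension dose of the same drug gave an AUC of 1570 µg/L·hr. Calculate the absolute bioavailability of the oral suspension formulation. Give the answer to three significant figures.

F = 0.545

F = (AUC_ev / D_ev) / (AUC_iv / D_iv)
  = (1570/1000) / (720/250)
  = 1.57 / 2.88 = 0.5451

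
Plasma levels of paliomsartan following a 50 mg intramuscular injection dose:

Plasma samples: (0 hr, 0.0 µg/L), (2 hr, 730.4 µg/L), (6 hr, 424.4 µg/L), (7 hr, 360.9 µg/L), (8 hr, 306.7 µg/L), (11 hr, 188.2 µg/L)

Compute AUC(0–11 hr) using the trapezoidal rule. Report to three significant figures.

Trapezoidal AUC_0→11:
  [0→2]: (0.0+730.4)/2 × 2 = 730.4
  [2→6]: (730.4+424.4)/2 × 4 = 2309.6
  [6→7]: (424.4+360.9)/2 × 1 = 392.65
  [7→8]: (360.9+306.7)/2 × 1 = 333.8
  [8→11]: (306.7+188.2)/2 × 3 = 742.35
  Sum = 4508.8 µg/L·hr

AUC = 4510 µg/L·hr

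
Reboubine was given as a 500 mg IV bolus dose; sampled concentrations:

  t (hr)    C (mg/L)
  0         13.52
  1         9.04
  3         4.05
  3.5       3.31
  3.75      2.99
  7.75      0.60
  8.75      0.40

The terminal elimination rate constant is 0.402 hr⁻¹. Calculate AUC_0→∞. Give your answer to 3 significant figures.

AUC = 35.7 mg/L·hr

Trapezoidal AUC_0→8.75:
  [0→1]: (13.52+9.04)/2 × 1 = 11.28
  [1→3]: (9.04+4.05)/2 × 2 = 13.09
  [3→3.5]: (4.05+3.31)/2 × 0.5 = 1.84
  [3.5→3.75]: (3.31+2.99)/2 × 0.25 = 0.7875
  [3.75→7.75]: (2.99+0.60)/2 × 4 = 7.18
  [7.75→8.75]: (0.60+0.40)/2 × 1 = 0.5
  Sum = 34.6775 mg/L·hr
Extrapolated tail: C_last / k_e = 0.40 / 0.402 = 0.995
AUC_0→∞ = 34.6775 + 0.995 = 35.6725 mg/L·hr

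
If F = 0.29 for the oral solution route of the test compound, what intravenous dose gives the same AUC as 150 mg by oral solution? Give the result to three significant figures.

Systemic exposure from an extravascular dose = F × D_ev, so the equivalent IV dose is F × D_ev.
D_iv = F × D_ev = 0.29 × 150 = 43.5 mg

D_iv = 43.5 mg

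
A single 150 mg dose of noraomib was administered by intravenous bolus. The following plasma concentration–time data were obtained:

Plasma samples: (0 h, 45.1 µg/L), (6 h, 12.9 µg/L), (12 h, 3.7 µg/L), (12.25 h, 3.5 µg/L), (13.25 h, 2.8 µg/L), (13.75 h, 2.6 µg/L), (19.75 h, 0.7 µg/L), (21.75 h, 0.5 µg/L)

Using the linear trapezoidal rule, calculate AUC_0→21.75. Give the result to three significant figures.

Trapezoidal AUC_0→21.75:
  [0→6]: (45.1+12.9)/2 × 6 = 174.0
  [6→12]: (12.9+3.7)/2 × 6 = 49.8
  [12→12.25]: (3.7+3.5)/2 × 0.25 = 0.9
  [12.25→13.25]: (3.5+2.8)/2 × 1 = 3.15
  [13.25→13.75]: (2.8+2.6)/2 × 0.5 = 1.35
  [13.75→19.75]: (2.6+0.7)/2 × 6 = 9.9
  [19.75→21.75]: (0.7+0.5)/2 × 2 = 1.2
  Sum = 240.3 µg/L·h

AUC = 240 µg/L·h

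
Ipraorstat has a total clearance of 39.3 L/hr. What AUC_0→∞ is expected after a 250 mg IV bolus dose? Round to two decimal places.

AUC = 6.36 mg/L·hr

AUC_0→∞ = Dose_iv / CL
        = 250 / 39.3 = 6.36132 mg/L·hr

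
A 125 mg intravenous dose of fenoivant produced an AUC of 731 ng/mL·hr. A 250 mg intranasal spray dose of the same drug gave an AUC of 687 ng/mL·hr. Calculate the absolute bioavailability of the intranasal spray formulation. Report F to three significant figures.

F = 0.470

F = (AUC_ev / D_ev) / (AUC_iv / D_iv)
  = (687/250) / (731/125)
  = 2.748 / 5.848 = 0.4699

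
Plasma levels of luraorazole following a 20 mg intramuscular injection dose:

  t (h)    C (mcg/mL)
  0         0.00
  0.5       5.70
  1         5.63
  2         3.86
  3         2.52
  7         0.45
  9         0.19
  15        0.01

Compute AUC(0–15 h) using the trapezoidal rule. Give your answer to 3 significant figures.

Trapezoidal AUC_0→15:
  [0→0.5]: (0.00+5.70)/2 × 0.5 = 1.425
  [0.5→1]: (5.70+5.63)/2 × 0.5 = 2.8325
  [1→2]: (5.63+3.86)/2 × 1 = 4.745
  [2→3]: (3.86+2.52)/2 × 1 = 3.19
  [3→7]: (2.52+0.45)/2 × 4 = 5.94
  [7→9]: (0.45+0.19)/2 × 2 = 0.64
  [9→15]: (0.19+0.01)/2 × 6 = 0.6
  Sum = 19.3725 mcg/mL·h

AUC = 19.4 mcg/mL·h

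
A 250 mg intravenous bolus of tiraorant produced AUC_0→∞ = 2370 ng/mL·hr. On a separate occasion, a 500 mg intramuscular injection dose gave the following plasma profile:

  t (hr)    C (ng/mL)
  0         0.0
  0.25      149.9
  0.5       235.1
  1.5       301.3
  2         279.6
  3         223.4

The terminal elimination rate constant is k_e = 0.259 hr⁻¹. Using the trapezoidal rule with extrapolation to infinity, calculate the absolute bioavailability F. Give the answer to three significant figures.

Trapezoidal AUC_0→3 (intramuscular injection):
  [0→0.25]: (0.0+149.9)/2 × 0.25 = 18.7375
  [0.25→0.5]: (149.9+235.1)/2 × 0.25 = 48.125
  [0.5→1.5]: (235.1+301.3)/2 × 1 = 268.2
  [1.5→2]: (301.3+279.6)/2 × 0.5 = 145.225
  [2→3]: (279.6+223.4)/2 × 1 = 251.5
  Sum = 731.7875 ng/mL·hr
Tail: C_last/k_e = 223.4/0.259 = 862.548
AUC_0→∞ (intramuscular injection) = 731.7875 + 862.548 = 1594.3355 ng/mL·hr
F = (AUC_ev/D_ev)/(AUC_iv/D_iv) = (1594.3355/500)/(2370/250) = 3.188671/9.48 = 0.3364

F = 0.336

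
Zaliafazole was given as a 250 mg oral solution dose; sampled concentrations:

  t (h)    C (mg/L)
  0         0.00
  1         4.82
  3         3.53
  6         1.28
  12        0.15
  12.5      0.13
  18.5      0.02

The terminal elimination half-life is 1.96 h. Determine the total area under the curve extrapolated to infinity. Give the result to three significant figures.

AUC = 22.8 mg/L·h

Trapezoidal AUC_0→18.5:
  [0→1]: (0.00+4.82)/2 × 1 = 2.41
  [1→3]: (4.82+3.53)/2 × 2 = 8.35
  [3→6]: (3.53+1.28)/2 × 3 = 7.215
  [6→12]: (1.28+0.15)/2 × 6 = 4.29
  [12→12.5]: (0.15+0.13)/2 × 0.5 = 0.07
  [12.5→18.5]: (0.13+0.02)/2 × 6 = 0.45
  Sum = 22.785 mg/L·h
k_e = ln2 / t½ = 0.693147 / 1.96 = 0.3536 h^-1
Extrapolated tail: C_last / k_e = 0.02 / 0.3536 = 0.057
AUC_0→∞ = 22.785 + 0.057 = 22.842 mg/L·h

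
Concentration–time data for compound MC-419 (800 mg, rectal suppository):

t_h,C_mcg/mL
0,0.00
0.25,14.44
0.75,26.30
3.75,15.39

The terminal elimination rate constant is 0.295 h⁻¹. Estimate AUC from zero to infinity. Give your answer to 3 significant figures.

AUC = 127 mcg/mL·h

Trapezoidal AUC_0→3.75:
  [0→0.25]: (0.00+14.44)/2 × 0.25 = 1.805
  [0.25→0.75]: (14.44+26.30)/2 × 0.5 = 10.185
  [0.75→3.75]: (26.30+15.39)/2 × 3 = 62.535
  Sum = 74.525 mcg/mL·h
Extrapolated tail: C_last / k_e = 15.39 / 0.295 = 52.169
AUC_0→∞ = 74.525 + 52.169 = 126.694 mcg/mL·h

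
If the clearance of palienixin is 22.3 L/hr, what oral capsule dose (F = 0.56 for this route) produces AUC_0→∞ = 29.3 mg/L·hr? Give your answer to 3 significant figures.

Dose = 1170 mg

Dose = CL × AUC_0→∞ / F
     = 22.3 × 29.3 / 0.56 = 1166.77 mg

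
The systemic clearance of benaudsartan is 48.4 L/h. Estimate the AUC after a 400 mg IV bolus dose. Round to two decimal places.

AUC = 8.26 mg/L·h

AUC_0→∞ = Dose_iv / CL
        = 400 / 48.4 = 8.26446 mg/L·h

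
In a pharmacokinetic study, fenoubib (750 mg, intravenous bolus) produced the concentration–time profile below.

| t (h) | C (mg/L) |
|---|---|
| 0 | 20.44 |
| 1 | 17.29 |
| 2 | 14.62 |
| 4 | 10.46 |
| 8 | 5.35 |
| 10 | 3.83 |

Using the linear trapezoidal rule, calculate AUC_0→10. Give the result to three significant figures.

AUC = 101 mg/L·h

Trapezoidal AUC_0→10:
  [0→1]: (20.44+17.29)/2 × 1 = 18.865
  [1→2]: (17.29+14.62)/2 × 1 = 15.955
  [2→4]: (14.62+10.46)/2 × 2 = 25.08
  [4→8]: (10.46+5.35)/2 × 4 = 31.62
  [8→10]: (5.35+3.83)/2 × 2 = 9.18
  Sum = 100.7 mg/L·h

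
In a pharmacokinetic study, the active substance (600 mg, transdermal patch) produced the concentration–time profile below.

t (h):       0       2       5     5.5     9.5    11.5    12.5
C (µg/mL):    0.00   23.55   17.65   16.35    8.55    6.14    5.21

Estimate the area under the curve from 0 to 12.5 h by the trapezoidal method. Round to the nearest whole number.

Trapezoidal AUC_0→12.5:
  [0→2]: (0.00+23.55)/2 × 2 = 23.55
  [2→5]: (23.55+17.65)/2 × 3 = 61.8
  [5→5.5]: (17.65+16.35)/2 × 0.5 = 8.5
  [5.5→9.5]: (16.35+8.55)/2 × 4 = 49.8
  [9.5→11.5]: (8.55+6.14)/2 × 2 = 14.69
  [11.5→12.5]: (6.14+5.21)/2 × 1 = 5.675
  Sum = 164.015 µg/mL·h

AUC = 164 µg/mL·h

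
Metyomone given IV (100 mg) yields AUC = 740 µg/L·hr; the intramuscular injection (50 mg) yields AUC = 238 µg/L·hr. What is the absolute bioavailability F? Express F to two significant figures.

F = 0.64

F = (AUC_ev / D_ev) / (AUC_iv / D_iv)
  = (238/50) / (740/100)
  = 4.76 / 7.4 = 0.6432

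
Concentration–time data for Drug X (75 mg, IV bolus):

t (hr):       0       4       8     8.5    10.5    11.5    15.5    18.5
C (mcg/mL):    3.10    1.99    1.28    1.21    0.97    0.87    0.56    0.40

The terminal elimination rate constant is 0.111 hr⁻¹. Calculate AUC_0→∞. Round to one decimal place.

AUC = 28.3 mcg/mL·hr

Trapezoidal AUC_0→18.5:
  [0→4]: (3.10+1.99)/2 × 4 = 10.18
  [4→8]: (1.99+1.28)/2 × 4 = 6.54
  [8→8.5]: (1.28+1.21)/2 × 0.5 = 0.6225
  [8.5→10.5]: (1.21+0.97)/2 × 2 = 2.18
  [10.5→11.5]: (0.97+0.87)/2 × 1 = 0.92
  [11.5→15.5]: (0.87+0.56)/2 × 4 = 2.86
  [15.5→18.5]: (0.56+0.40)/2 × 3 = 1.44
  Sum = 24.7425 mcg/mL·hr
Extrapolated tail: C_last / k_e = 0.40 / 0.111 = 3.604
AUC_0→∞ = 24.7425 + 3.604 = 28.3465 mcg/mL·hr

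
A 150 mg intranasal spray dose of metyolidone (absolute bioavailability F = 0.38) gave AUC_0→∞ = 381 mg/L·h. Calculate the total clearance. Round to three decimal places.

CL = 0.150 L/h

CL = F × Dose / AUC_0→∞
   = 0.38 × 150 / 381 = 0.149606 L/h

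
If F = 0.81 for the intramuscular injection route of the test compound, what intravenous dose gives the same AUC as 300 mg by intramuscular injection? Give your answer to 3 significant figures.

D_iv = 243 mg

Systemic exposure from an extravascular dose = F × D_ev, so the equivalent IV dose is F × D_ev.
D_iv = F × D_ev = 0.81 × 300 = 243 mg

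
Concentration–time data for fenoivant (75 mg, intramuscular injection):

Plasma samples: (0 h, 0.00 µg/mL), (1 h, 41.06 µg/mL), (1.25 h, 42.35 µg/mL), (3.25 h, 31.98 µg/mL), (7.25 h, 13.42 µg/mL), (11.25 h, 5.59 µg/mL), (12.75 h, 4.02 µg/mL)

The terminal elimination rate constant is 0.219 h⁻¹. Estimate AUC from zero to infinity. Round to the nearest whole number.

AUC = 260 µg/mL·h

Trapezoidal AUC_0→12.75:
  [0→1]: (0.00+41.06)/2 × 1 = 20.53
  [1→1.25]: (41.06+42.35)/2 × 0.25 = 10.42625
  [1.25→3.25]: (42.35+31.98)/2 × 2 = 74.33
  [3.25→7.25]: (31.98+13.42)/2 × 4 = 90.8
  [7.25→11.25]: (13.42+5.59)/2 × 4 = 38.02
  [11.25→12.75]: (5.59+4.02)/2 × 1.5 = 7.2075
  Sum = 241.31375 µg/mL·h
Extrapolated tail: C_last / k_e = 4.02 / 0.219 = 18.356
AUC_0→∞ = 241.31375 + 18.356 = 259.66975 µg/mL·h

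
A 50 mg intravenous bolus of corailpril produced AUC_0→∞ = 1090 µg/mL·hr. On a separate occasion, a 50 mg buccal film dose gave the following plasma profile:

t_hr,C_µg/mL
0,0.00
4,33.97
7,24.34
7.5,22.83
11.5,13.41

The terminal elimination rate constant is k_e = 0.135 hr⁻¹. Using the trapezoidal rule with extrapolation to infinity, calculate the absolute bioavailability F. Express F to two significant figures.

Trapezoidal AUC_0→11.5 (buccal film):
  [0→4]: (0.00+33.97)/2 × 4 = 67.94
  [4→7]: (33.97+24.34)/2 × 3 = 87.465
  [7→7.5]: (24.34+22.83)/2 × 0.5 = 11.7925
  [7.5→11.5]: (22.83+13.41)/2 × 4 = 72.48
  Sum = 239.6775 µg/mL·hr
Tail: C_last/k_e = 13.41/0.135 = 99.333
AUC_0→∞ (buccal film) = 239.6775 + 99.333 = 339.0105 µg/mL·hr
F = (AUC_ev/D_ev)/(AUC_iv/D_iv) = (339.0105/50)/(1090/50) = 6.78021/21.8 = 0.3110

F = 0.31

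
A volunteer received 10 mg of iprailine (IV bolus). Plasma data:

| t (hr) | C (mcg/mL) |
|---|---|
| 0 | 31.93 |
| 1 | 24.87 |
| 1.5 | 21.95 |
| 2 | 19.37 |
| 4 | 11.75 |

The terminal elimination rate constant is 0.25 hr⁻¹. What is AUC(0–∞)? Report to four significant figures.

Trapezoidal AUC_0→4:
  [0→1]: (31.93+24.87)/2 × 1 = 28.4
  [1→1.5]: (24.87+21.95)/2 × 0.5 = 11.705
  [1.5→2]: (21.95+19.37)/2 × 0.5 = 10.33
  [2→4]: (19.37+11.75)/2 × 2 = 31.12
  Sum = 81.555 mcg/mL·hr
Extrapolated tail: C_last / k_e = 11.75 / 0.25 = 47.000
AUC_0→∞ = 81.555 + 47.000 = 128.555 mcg/mL·hr

AUC = 128.6 mcg/mL·hr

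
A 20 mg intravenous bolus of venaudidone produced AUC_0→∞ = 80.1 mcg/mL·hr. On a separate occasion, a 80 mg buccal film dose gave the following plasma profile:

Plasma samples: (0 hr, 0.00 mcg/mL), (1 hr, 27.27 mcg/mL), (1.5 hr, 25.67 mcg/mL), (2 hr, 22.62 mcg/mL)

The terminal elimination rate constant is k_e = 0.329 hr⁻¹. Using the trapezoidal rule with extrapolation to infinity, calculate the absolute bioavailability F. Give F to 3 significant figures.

Trapezoidal AUC_0→2 (buccal film):
  [0→1]: (0.00+27.27)/2 × 1 = 13.635
  [1→1.5]: (27.27+25.67)/2 × 0.5 = 13.235
  [1.5→2]: (25.67+22.62)/2 × 0.5 = 12.0725
  Sum = 38.9425 mcg/mL·hr
Tail: C_last/k_e = 22.62/0.329 = 68.754
AUC_0→∞ (buccal film) = 38.9425 + 68.754 = 107.6965 mcg/mL·hr
F = (AUC_ev/D_ev)/(AUC_iv/D_iv) = (107.6965/80)/(80.1/20) = 1.34621/4.005 = 0.3361

F = 0.336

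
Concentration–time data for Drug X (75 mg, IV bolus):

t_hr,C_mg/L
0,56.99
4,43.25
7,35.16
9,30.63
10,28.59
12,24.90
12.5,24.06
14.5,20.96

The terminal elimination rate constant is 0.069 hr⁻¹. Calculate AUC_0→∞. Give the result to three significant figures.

Trapezoidal AUC_0→14.5:
  [0→4]: (56.99+43.25)/2 × 4 = 200.48
  [4→7]: (43.25+35.16)/2 × 3 = 117.615
  [7→9]: (35.16+30.63)/2 × 2 = 65.79
  [9→10]: (30.63+28.59)/2 × 1 = 29.61
  [10→12]: (28.59+24.90)/2 × 2 = 53.49
  [12→12.5]: (24.90+24.06)/2 × 0.5 = 12.24
  [12.5→14.5]: (24.06+20.96)/2 × 2 = 45.02
  Sum = 524.245 mg/L·hr
Extrapolated tail: C_last / k_e = 20.96 / 0.069 = 303.768
AUC_0→∞ = 524.245 + 303.768 = 828.013 mg/L·hr

AUC = 828 mg/L·hr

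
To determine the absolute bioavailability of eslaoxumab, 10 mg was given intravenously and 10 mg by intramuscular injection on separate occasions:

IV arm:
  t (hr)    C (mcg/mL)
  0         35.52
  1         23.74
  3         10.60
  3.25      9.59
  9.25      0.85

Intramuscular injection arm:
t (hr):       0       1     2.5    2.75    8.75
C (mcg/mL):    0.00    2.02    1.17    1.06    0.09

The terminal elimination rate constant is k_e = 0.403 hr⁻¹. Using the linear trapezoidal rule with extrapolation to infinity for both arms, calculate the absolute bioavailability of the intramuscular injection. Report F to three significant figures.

Trapezoidal AUC_0→9.25 (IV):
  [0→1]: (35.52+23.74)/2 × 1 = 29.63
  [1→3]: (23.74+10.60)/2 × 2 = 34.34
  [3→3.25]: (10.60+9.59)/2 × 0.25 = 2.52375
  [3.25→9.25]: (9.59+0.85)/2 × 6 = 31.32
  Sum = 97.81375 mcg/mL·hr
IV tail: 0.85/0.403 = 2.109; AUC_iv,0→∞ = 97.81375 + 2.109 = 99.92275 mcg/mL·hr
Trapezoidal AUC_0→8.75 (intramuscular injection):
  [0→1]: (0.00+2.02)/2 × 1 = 1.01
  [1→2.5]: (2.02+1.17)/2 × 1.5 = 2.3925
  [2.5→2.75]: (1.17+1.06)/2 × 0.25 = 0.27875
  [2.75→8.75]: (1.06+0.09)/2 × 6 = 3.45
  Sum = 7.13125 mcg/mL·hr
intramuscular injection tail: 0.09/0.403 = 0.223; AUC_ev,0→∞ = 7.13125 + 0.223 = 7.35425 mcg/mL·hr
F = (AUC_ev/D_ev)/(AUC_iv/D_iv) = (7.35425/10)/(99.92275/10) = 0.735425/9.992275 = 0.0736

F = 0.0736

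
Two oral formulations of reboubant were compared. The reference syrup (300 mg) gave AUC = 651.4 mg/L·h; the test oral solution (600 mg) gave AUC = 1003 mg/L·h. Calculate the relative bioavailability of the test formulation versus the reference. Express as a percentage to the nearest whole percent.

F_rel = 77%

F_rel = (AUC_test/D_test) / (AUC_ref/D_ref)
      = (1003/600) / (651.4/300)
      = 1.67167 / 2.17133 = 0.7699 = 76.99%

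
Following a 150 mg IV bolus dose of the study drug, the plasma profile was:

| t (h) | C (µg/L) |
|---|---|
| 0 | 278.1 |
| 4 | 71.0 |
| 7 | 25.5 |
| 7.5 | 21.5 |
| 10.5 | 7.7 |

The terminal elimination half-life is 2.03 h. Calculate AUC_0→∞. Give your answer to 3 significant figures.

Trapezoidal AUC_0→10.5:
  [0→4]: (278.1+71.0)/2 × 4 = 698.2
  [4→7]: (71.0+25.5)/2 × 3 = 144.75
  [7→7.5]: (25.5+21.5)/2 × 0.5 = 11.75
  [7.5→10.5]: (21.5+7.7)/2 × 3 = 43.8
  Sum = 898.5 µg/L·h
k_e = ln2 / t½ = 0.693147 / 2.03 = 0.3415 h^-1
Extrapolated tail: C_last / k_e = 7.7 / 0.3415 = 22.548
AUC_0→∞ = 898.5 + 22.548 = 921.048 µg/L·h

AUC = 921 µg/L·h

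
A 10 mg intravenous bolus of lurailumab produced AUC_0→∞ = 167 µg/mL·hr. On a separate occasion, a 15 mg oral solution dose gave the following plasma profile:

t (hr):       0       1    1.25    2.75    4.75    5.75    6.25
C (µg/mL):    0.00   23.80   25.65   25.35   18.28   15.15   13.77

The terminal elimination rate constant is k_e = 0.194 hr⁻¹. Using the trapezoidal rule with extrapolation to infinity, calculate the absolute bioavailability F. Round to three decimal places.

Trapezoidal AUC_0→6.25 (oral solution):
  [0→1]: (0.00+23.80)/2 × 1 = 11.9
  [1→1.25]: (23.80+25.65)/2 × 0.25 = 6.18125
  [1.25→2.75]: (25.65+25.35)/2 × 1.5 = 38.25
  [2.75→4.75]: (25.35+18.28)/2 × 2 = 43.63
  [4.75→5.75]: (18.28+15.15)/2 × 1 = 16.715
  [5.75→6.25]: (15.15+13.77)/2 × 0.5 = 7.23
  Sum = 123.90625 µg/mL·hr
Tail: C_last/k_e = 13.77/0.194 = 70.979
AUC_0→∞ (oral solution) = 123.90625 + 70.979 = 194.88525 µg/mL·hr
F = (AUC_ev/D_ev)/(AUC_iv/D_iv) = (194.88525/15)/(167/10) = 12.99235/16.7 = 0.7780

F = 0.778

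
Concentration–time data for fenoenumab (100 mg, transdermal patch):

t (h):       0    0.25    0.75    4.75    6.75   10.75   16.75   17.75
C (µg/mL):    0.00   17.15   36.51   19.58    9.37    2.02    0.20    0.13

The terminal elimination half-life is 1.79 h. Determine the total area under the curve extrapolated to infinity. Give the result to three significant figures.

AUC = 187 µg/mL·h

Trapezoidal AUC_0→17.75:
  [0→0.25]: (0.00+17.15)/2 × 0.25 = 2.14375
  [0.25→0.75]: (17.15+36.51)/2 × 0.5 = 13.415
  [0.75→4.75]: (36.51+19.58)/2 × 4 = 112.18
  [4.75→6.75]: (19.58+9.37)/2 × 2 = 28.95
  [6.75→10.75]: (9.37+2.02)/2 × 4 = 22.78
  [10.75→16.75]: (2.02+0.20)/2 × 6 = 6.66
  [16.75→17.75]: (0.20+0.13)/2 × 1 = 0.165
  Sum = 186.29375 µg/mL·h
k_e = ln2 / t½ = 0.693147 / 1.79 = 0.3872 h^-1
Extrapolated tail: C_last / k_e = 0.13 / 0.3872 = 0.336
AUC_0→∞ = 186.29375 + 0.336 = 186.62975 µg/mL·h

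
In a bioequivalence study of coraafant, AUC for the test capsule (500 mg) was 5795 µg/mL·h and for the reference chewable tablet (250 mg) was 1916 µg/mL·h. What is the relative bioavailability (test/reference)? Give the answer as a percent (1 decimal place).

F_rel = 151.2%

F_rel = (AUC_test/D_test) / (AUC_ref/D_ref)
      = (5795/500) / (1916/250)
      = 11.59 / 7.664 = 1.5123 = 151.23%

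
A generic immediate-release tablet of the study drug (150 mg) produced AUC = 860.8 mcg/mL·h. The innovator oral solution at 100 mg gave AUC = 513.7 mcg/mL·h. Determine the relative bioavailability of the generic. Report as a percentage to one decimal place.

F_rel = 111.7%

F_rel = (AUC_test/D_test) / (AUC_ref/D_ref)
      = (860.8/150) / (513.7/100)
      = 5.73867 / 5.137 = 1.1171 = 111.71%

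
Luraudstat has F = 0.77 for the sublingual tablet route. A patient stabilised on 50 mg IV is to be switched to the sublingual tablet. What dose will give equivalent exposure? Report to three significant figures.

D_sublingual = 64.9 mg

For equal systemic exposure: F × D_ev = D_iv
D_ev = D_iv / F = 50 / 0.77 = 64.9351 mg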